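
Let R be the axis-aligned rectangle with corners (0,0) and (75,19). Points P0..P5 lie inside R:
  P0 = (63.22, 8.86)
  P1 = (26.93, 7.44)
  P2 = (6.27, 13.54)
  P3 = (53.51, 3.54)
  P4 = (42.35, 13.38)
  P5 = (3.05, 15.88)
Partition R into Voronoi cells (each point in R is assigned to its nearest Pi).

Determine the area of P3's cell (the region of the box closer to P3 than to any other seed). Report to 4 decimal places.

1. box [0,75]×[0,19]: [(0, 0) (75, 0) (75, 19) (0, 19)]
2. ⊥bis P3·P0 via (58.365,6.2): [(0, 0) (61.7619, 0) (51.352, 19) (0, 19)]  |A|=1074.5824
3. ⊥bis P3·P1 via (40.22,5.49): [(39.4145, 0) (61.7619, 0) (51.352, 19) (42.2023, 19)]  |A|=299.2233
4. ⊥bis P3·P2 via (29.89,8.54): [(39.4145, 0) (61.7619, 0) (51.352, 19) (42.2023, 19)]  |A|=299.2233
5. ⊥bis P3·P4 via (47.93,8.46): [(40.4706, 0) (61.7619, 0) (53.6022, 14.8931)]  |A|=158.5461
6. ⊥bis P3·P5 via (28.28,9.71): [(40.4706, 0) (61.7619, 0) (53.6022, 14.8931)]  |A|=158.5461
7. canonical 3-gon: [(40.4706, 0) (61.7619, 0) (53.6022, 14.8931)]
8. shoelace: 158.5461

Area of P3's cell: 158.5461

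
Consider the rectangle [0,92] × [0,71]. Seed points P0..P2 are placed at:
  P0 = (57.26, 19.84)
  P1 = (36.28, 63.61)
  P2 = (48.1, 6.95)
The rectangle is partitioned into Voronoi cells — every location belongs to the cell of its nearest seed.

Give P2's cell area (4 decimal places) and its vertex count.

1. box [0,92]×[0,71]: [(0, 0) (92, 0) (92, 71) (0, 71)]
2. ⊥bis P2·P0 via (52.68,13.395): [(0, 50.8309) (0, 0) (71.5295, 0)]  |A|=1817.9549
3. ⊥bis P2·P1 via (42.19,35.28): [(26.4917, 32.0051) (0, 26.4786) (0, 0) (71.5295, 0)]  |A|=1495.3881
4. canonical 4-gon: [(26.4917, 32.0051) (0, 26.4786) (0, 0) (71.5295, 0)]
5. shoelace: 1495.3881

Area of P2's cell: 1495.3881 (4 vertices)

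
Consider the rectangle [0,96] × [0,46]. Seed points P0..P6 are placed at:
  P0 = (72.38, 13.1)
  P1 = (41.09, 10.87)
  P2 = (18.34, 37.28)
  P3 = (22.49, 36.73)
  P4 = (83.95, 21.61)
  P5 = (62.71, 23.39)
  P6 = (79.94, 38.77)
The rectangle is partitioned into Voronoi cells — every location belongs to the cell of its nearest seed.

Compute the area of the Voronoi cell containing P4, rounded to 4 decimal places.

Area of P4's cell: 486.9449

1. box [0,96]×[0,46]: [(0, 0) (96, 0) (96, 46) (0, 46)]
2. ⊥bis P4·P0 via (78.165,17.355): [(90.93, 0) (96, 0) (96, 46) (57.0959, 46)]  |A|=1011.4032
3. ⊥bis P4·P1 via (62.52,16.24): [(90.93, 0) (96, 0) (96, 46) (57.0959, 46)]  |A|=1011.4032
4. ⊥bis P4·P2 via (51.145,29.445): [(90.93, 0) (96, 0) (96, 46) (57.0959, 46)]  |A|=1011.4032
5. ⊥bis P4·P3 via (53.22,29.17): [(57.2941, 45.7306) (90.93, 0) (96, 0) (96, 46) (57.3604, 46)]  |A|=1011.3676
6. ⊥bis P4·P5 via (73.33,22.5): [(73.4375, 23.7824) (90.93, 0) (96, 0) (96, 46) (75.2994, 46)]  |A|=809.1851
7. ⊥bis P4·P6 via (81.945,30.19): [(73.8152, 28.2902) (73.4375, 23.7824) (90.93, 0) (96, 0) (96, 33.4744)]  |A|=486.9449
8. canonical 5-gon: [(73.8152, 28.2902) (73.4375, 23.7824) (90.93, 0) (96, 0) (96, 33.4744)]
9. shoelace: 486.9449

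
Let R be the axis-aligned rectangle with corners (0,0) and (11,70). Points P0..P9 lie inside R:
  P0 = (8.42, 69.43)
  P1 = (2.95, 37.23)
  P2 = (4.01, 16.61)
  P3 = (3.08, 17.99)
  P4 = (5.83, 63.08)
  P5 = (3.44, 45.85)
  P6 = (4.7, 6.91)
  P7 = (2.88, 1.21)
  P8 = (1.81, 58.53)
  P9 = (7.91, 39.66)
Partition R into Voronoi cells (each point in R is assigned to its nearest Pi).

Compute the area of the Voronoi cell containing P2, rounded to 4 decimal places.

1. box [0,11]×[0,70]: [(0, 0) (11, 0) (11, 70) (0, 70)]
2. ⊥bis P2·P0 via (6.215,43.02): [(0, 43.5389) (0, 0) (11, 0) (11, 42.6205)]  |A|=473.8767
3. ⊥bis P2·P1 via (3.48,26.92): [(0, 26.7411) (0, 0) (11, 0) (11, 27.3066)]  |A|=297.2623
4. ⊥bis P2·P3 via (3.545,17.3): [(0, 14.911) (0, 0) (11, 0) (11, 22.324)]  |A|=204.7925
5. ⊥bis P2·P4 via (4.92,39.845): [(0, 14.911) (0, 0) (11, 0) (11, 22.324)]  |A|=204.7925
6. ⊥bis P2·P5 via (3.725,31.23): [(0, 14.911) (0, 0) (11, 0) (11, 22.324)]  |A|=204.7925
7. ⊥bis P2·P6 via (4.355,11.76): [(0, 14.911) (0, 11.4502) (11, 12.2327) (11, 22.324)]  |A|=74.5366
8. ⊥bis P2·P7 via (3.445,8.91): [(0, 14.911) (0, 11.4502) (11, 12.2327) (11, 22.324)]  |A|=74.5366
9. ⊥bis P2·P8 via (2.91,37.57): [(0, 14.911) (0, 11.4502) (11, 12.2327) (11, 22.324)]  |A|=74.5366
10. ⊥bis P2·P9 via (5.96,28.135): [(0, 14.911) (0, 11.4502) (11, 12.2327) (11, 22.324)]  |A|=74.5366
11. canonical 4-gon: [(0, 14.911) (0, 11.4502) (11, 12.2327) (11, 22.324)]
12. shoelace: 74.5366

Area of P2's cell: 74.5366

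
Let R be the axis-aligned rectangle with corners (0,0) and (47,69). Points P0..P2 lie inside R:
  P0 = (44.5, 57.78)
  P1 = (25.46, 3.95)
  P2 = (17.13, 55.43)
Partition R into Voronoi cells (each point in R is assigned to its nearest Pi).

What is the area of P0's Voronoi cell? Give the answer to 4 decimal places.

Area of P0's cell: 620.2220

1. box [0,47]×[0,69]: [(0, 0) (47, 0) (47, 69) (0, 69)]
2. ⊥bis P0·P1 via (34.98,30.865): [(0, 43.2376) (47, 26.6135) (47, 69) (0, 69)]  |A|=1601.4993
3. ⊥bis P0·P2 via (30.815,56.605): [(32.9638, 31.5781) (47, 26.6135) (47, 69) (29.7508, 69)]  |A|=620.222
4. canonical 4-gon: [(32.9638, 31.5781) (47, 26.6135) (47, 69) (29.7508, 69)]
5. shoelace: 620.222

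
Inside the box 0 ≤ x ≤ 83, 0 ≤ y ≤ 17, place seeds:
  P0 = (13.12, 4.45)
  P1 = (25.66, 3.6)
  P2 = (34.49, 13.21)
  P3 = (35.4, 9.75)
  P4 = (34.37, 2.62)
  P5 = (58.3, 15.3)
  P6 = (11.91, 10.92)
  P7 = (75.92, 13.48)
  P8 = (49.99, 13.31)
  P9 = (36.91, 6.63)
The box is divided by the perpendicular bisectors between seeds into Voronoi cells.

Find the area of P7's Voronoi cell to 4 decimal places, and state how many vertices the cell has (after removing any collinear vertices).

1. box [0,83]×[0,17]: [(0, 0) (83, 0) (83, 17) (0, 17)]
2. ⊥bis P7·P0 via (44.52,8.965): [(45.8091, 0) (83, 0) (83, 17) (43.3646, 17)]  |A|=653.0233
3. ⊥bis P7·P1 via (50.79,8.54): [(52.4688, 0) (83, 0) (83, 17) (49.127, 17)]  |A|=547.4363
4. ⊥bis P7·P2 via (55.205,13.345): [(55.292, 0) (83, 0) (83, 17) (55.1812, 17)]  |A|=471.9782
5. ⊥bis P7·P3 via (55.66,11.615): [(55.1825, 16.8026) (56.7292, 0) (83, 0) (83, 17) (55.1812, 17)]  |A|=459.9037
6. ⊥bis P7·P4 via (55.145,8.05): [(55.1825, 16.8026) (56.4466, 3.0702) (57.249, 0) (83, 0) (83, 17) (55.1812, 17)]  |A|=459.1056
7. ⊥bis P7·P5 via (67.11,14.39): [(65.6236, 0) (83, 0) (83, 17) (67.3796, 17)]  |A|=280.4726
8. ⊥bis P7·P6 via (43.915,12.2): [(65.6236, 0) (83, 0) (83, 17) (67.3796, 17)]  |A|=280.4726
9. ⊥bis P7·P8 via (62.955,13.395): [(65.6236, 0) (83, 0) (83, 17) (67.3796, 17)]  |A|=280.4726
10. ⊥bis P7·P9 via (56.415,10.055): [(65.6236, 0) (83, 0) (83, 17) (67.3796, 17)]  |A|=280.4726
11. canonical 4-gon: [(65.6236, 0) (83, 0) (83, 17) (67.3796, 17)]
12. shoelace: 280.4726

Area of P7's cell: 280.4726 (4 vertices)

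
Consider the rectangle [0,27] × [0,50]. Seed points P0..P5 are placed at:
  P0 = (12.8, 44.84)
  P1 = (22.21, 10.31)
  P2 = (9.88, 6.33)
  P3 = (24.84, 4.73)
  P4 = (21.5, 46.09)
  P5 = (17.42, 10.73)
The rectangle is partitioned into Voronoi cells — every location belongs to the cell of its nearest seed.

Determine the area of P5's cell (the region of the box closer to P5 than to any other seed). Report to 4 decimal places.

Area of P5's cell: 252.4704

1. box [0,27]×[0,50]: [(0, 0) (27, 0) (27, 50) (0, 50)]
2. ⊥bis P5·P0 via (15.11,27.785): [(0, 25.7384) (0, 0) (27, 0) (27, 29.3954)]  |A|=744.3072
3. ⊥bis P5·P1 via (19.815,10.52): [(21.4036, 28.6374) (0, 25.7384) (0, 0) (18.8926, 0)]  |A|=545.9649
4. ⊥bis P5·P2 via (13.65,8.53): [(21.4036, 28.6374) (3.3437, 26.1913) (18.6277, 0) (18.8926, 0)]  |A|=258.9923
5. ⊥bis P5·P3 via (21.13,7.73): [(19.3807, 5.5667) (21.4036, 28.6374) (3.3437, 26.1913) (17.0565, 2.6925)]  |A|=252.8683
6. ⊥bis P5·P4 via (19.46,28.41): [(19.3807, 5.5667) (21.3644, 28.1903) (19.6028, 28.3935) (3.3437, 26.1913) (17.0565, 2.6925)]  |A|=252.4704
7. canonical 5-gon: [(19.3807, 5.5667) (21.3644, 28.1903) (19.6028, 28.3935) (3.3437, 26.1913) (17.0565, 2.6925)]
8. shoelace: 252.4704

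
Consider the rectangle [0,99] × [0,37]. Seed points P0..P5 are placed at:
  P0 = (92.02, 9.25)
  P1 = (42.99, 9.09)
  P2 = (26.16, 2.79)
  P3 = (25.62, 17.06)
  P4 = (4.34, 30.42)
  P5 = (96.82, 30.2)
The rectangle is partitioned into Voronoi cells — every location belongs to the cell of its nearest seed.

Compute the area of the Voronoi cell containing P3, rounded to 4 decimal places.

1. box [0,99]×[0,37]: [(0, 0) (99, 0) (99, 37) (0, 37)]
2. ⊥bis P3·P0 via (58.82,13.155): [(0, 0) (57.2727, 0) (61.6247, 37) (0, 37)]  |A|=2199.6012
3. ⊥bis P3·P1 via (34.305,13.075): [(0, 0) (28.3057, 0) (45.2827, 37) (0, 37)]  |A|=1361.3851
4. ⊥bis P3·P2 via (25.89,9.925): [(0, 8.9453) (32.9828, 10.1934) (45.2827, 37) (0, 37)]  |A|=1069.5991
5. ⊥bis P3·P4 via (14.98,23.74): [(5.8301, 9.1659) (32.9828, 10.1934) (45.2827, 37) (23.3049, 37)]  |A|=663.4829
6. ⊥bis P3·P5 via (61.22,23.63): [(5.8301, 9.1659) (32.9828, 10.1934) (45.2827, 37) (23.3049, 37)]  |A|=663.4829
7. canonical 4-gon: [(5.8301, 9.1659) (32.9828, 10.1934) (45.2827, 37) (23.3049, 37)]
8. shoelace: 663.4829

Area of P3's cell: 663.4829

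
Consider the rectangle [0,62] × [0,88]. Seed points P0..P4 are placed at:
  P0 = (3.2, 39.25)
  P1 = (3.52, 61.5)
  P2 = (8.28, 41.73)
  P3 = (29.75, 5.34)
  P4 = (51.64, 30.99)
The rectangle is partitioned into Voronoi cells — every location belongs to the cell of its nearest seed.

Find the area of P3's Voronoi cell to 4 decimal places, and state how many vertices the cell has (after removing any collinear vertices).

1. box [0,62]×[0,88]: [(0, 0) (62, 0) (62, 88) (0, 88)]
2. ⊥bis P3·P0 via (16.475,22.295): [(0, 9.3958) (0, 0) (62, 0) (62, 57.939)]  |A|=2087.38
3. ⊥bis P3·P1 via (16.635,33.42): [(51.4557, 49.6833) (0, 9.3958) (0, 0) (62, 0) (62, 54.6081)]  |A|=2069.8189
4. ⊥bis P3·P2 via (19.015,23.535): [(15.1348, 21.2457) (0, 9.3958) (0, 0) (62, 0) (62, 48.896)]  |A|=1875.4795
5. ⊥bis P3·P4 via (40.695,18.165): [(28.1129, 28.9027) (15.1348, 21.2457) (0, 9.3958) (0, 0) (61.9802, 0)]  |A|=1046.72
6. canonical 5-gon: [(28.1129, 28.9027) (15.1348, 21.2457) (0, 9.3958) (0, 0) (61.9802, 0)]
7. shoelace: 1046.72

Area of P3's cell: 1046.7200 (5 vertices)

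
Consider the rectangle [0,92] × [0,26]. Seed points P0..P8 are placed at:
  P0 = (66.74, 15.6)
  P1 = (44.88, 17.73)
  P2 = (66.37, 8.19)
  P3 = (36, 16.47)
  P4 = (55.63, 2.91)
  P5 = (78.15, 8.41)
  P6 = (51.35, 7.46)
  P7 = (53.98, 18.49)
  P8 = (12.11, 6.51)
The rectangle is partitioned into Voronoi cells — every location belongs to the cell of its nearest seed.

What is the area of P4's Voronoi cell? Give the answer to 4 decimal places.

Area of P4's cell: 79.7839

1. box [0,92]×[0,26]: [(0, 0) (92, 0) (92, 26) (0, 26)]
2. ⊥bis P4·P0 via (61.185,9.255): [(0, 0) (71.7562, 0) (42.0586, 26) (0, 26)]  |A|=1479.5926
3. ⊥bis P4·P1 via (50.255,10.32): [(36.0278, 0) (71.7562, 0) (55.5672, 14.1733)]  |A|=253.1951
4. ⊥bis P4·P2 via (61,5.55): [(36.0278, 0) (63.7285, 0) (57.6624, 12.339) (55.5672, 14.1733)]  |A|=203.6681
5. ⊥bis P4·P3 via (45.815,9.69): [(42.2282, 4.4976) (39.1213, 0) (63.7285, 0) (57.6624, 12.339) (55.5672, 14.1733)]  |A|=196.7114
6. ⊥bis P4·P5 via (66.89,5.66): [(42.2282, 4.4976) (39.1213, 0) (63.7285, 0) (57.6624, 12.339) (55.5672, 14.1733)]  |A|=196.7114
7. ⊥bis P4·P6 via (53.49,5.185): [(47.9779, 0) (63.7285, 0) (58.7479, 10.1309)]  |A|=79.7839
8. ⊥bis P4·P7 via (54.805,10.7): [(47.9779, 0) (63.7285, 0) (58.7479, 10.1309)]  |A|=79.7839
9. ⊥bis P4·P8 via (33.87,4.71): [(47.9779, 0) (63.7285, 0) (58.7479, 10.1309)]  |A|=79.7839
10. canonical 3-gon: [(47.9779, 0) (63.7285, 0) (58.7479, 10.1309)]
11. shoelace: 79.7839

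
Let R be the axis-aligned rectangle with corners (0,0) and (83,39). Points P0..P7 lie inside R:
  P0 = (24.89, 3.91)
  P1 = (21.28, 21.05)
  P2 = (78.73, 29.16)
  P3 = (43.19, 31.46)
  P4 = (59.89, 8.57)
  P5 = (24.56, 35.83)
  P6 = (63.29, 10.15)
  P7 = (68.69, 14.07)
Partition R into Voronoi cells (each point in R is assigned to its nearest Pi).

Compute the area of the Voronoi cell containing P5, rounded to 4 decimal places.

1. box [0,83]×[0,39]: [(0, 0) (83, 0) (83, 39) (0, 39)]
2. ⊥bis P5·P0 via (24.725,19.87): [(0, 19.6144) (83, 20.4725) (83, 39) (0, 39)]  |A|=1573.3957
3. ⊥bis P5·P1 via (22.92,28.44): [(0, 33.5264) (59.8987, 20.2336) (83, 20.4725) (83, 39) (0, 39)]  |A|=1156.7388
4. ⊥bis P5·P2 via (51.645,32.495): [(0, 33.5264) (50.3949, 22.3427) (52.446, 39) (0, 39)]  |A|=574.7234
5. ⊥bis P5·P3 via (33.875,33.645): [(0, 33.5264) (32.1724, 26.3867) (35.1311, 39) (0, 39)]  |A|=309.6087
6. ⊥bis P5·P4 via (42.225,22.2): [(0, 33.5264) (32.1724, 26.3867) (35.1311, 39) (0, 39)]  |A|=309.6087
7. ⊥bis P5·P6 via (43.925,22.99): [(0, 33.5264) (32.1724, 26.3867) (35.1311, 39) (0, 39)]  |A|=309.6087
8. ⊥bis P5·P7 via (46.625,24.95): [(0, 33.5264) (32.1724, 26.3867) (35.1311, 39) (0, 39)]  |A|=309.6087
9. canonical 4-gon: [(0, 33.5264) (32.1724, 26.3867) (35.1311, 39) (0, 39)]
10. shoelace: 309.6087

Area of P5's cell: 309.6087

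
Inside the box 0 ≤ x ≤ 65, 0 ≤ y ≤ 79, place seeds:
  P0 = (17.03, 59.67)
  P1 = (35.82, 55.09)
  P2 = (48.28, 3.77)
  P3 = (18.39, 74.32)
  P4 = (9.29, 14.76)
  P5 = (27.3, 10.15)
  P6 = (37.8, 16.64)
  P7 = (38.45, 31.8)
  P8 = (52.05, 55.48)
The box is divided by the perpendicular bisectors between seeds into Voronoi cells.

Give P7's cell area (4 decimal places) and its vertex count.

Area of P7's cell: 753.4394 (8 vertices)

1. box [0,65]×[0,79]: [(0, 0) (65, 0) (65, 79) (0, 79)]
2. ⊥bis P7·P0 via (27.74,45.735): [(0, 24.4149) (0, 0) (65, 0) (65, 74.3719)]  |A|=3210.57
3. ⊥bis P7·P1 via (37.135,43.445): [(22.6291, 41.8069) (0, 24.4149) (0, 0) (65, 0) (65, 46.5916)]  |A|=2622.0336
4. ⊥bis P7·P2 via (43.365,17.785): [(22.6291, 41.8069) (0, 24.4149) (0, 2.5771) (65, 25.3723) (65, 46.5916)]  |A|=1713.6787
5. ⊥bis P7·P3 via (28.42,53.06): [(22.6291, 41.8069) (0, 24.4149) (0, 2.5771) (65, 25.3723) (65, 46.5916)]  |A|=1713.6787
6. ⊥bis P7·P4 via (23.87,23.28): [(22.6291, 41.8069) (16.0144, 36.7231) (29.8506, 13.0456) (65, 25.3723) (65, 46.5916)]  |A|=1113.0028
7. ⊥bis P7·P5 via (32.875,20.975): [(22.6291, 41.8069) (16.0144, 36.7231) (21.92, 26.6169) (40.8093, 16.8887) (65, 25.3723) (65, 46.5916)]  |A|=1023.4012
8. ⊥bis P7·P6 via (38.125,24.22): [(22.6291, 41.8069) (16.0144, 36.7231) (21.92, 26.6169) (25.5252, 24.7602) (59.1444, 23.3188) (65, 25.3723) (65, 46.5916)]  |A|=902.1002
9. ⊥bis P7·P8 via (45.25,43.64): [(44.2003, 44.2428) (22.6291, 41.8069) (16.0144, 36.7231) (21.92, 26.6169) (25.5252, 24.7602) (59.1444, 23.3188) (65, 25.3723) (65, 32.2971)]  |A|=753.4394
10. canonical 8-gon: [(44.2003, 44.2428) (22.6291, 41.8069) (16.0144, 36.7231) (21.92, 26.6169) (25.5252, 24.7602) (59.1444, 23.3188) (65, 25.3723) (65, 32.2971)]
11. shoelace: 753.4394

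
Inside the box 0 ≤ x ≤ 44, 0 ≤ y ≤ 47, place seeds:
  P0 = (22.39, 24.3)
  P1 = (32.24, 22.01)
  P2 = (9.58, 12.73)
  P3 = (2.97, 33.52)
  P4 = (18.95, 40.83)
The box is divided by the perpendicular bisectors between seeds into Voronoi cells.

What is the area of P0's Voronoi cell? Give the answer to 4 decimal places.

1. box [0,44]×[0,47]: [(0, 0) (44, 0) (44, 47) (0, 47)]
2. ⊥bis P0·P1 via (27.315,23.155): [(0, 0) (21.9318, 0) (32.8587, 47) (0, 47)]  |A|=1287.5748
3. ⊥bis P0·P2 via (15.985,18.515): [(0, 36.2132) (24.1377, 9.4885) (32.8587, 47) (0, 47)]  |A|=746.4731
4. ⊥bis P0·P3 via (12.68,28.91): [(10.5839, 24.495) (24.1377, 9.4885) (32.8587, 47) (21.2686, 47)]  |A|=450.0651
5. ⊥bis P0·P4 via (20.67,32.565): [(13.7295, 31.1206) (10.5839, 24.495) (24.1377, 9.4885) (29.9518, 34.4966)]  |A|=261.5336
6. canonical 4-gon: [(13.7295, 31.1206) (10.5839, 24.495) (24.1377, 9.4885) (29.9518, 34.4966)]
7. shoelace: 261.5336

Area of P0's cell: 261.5336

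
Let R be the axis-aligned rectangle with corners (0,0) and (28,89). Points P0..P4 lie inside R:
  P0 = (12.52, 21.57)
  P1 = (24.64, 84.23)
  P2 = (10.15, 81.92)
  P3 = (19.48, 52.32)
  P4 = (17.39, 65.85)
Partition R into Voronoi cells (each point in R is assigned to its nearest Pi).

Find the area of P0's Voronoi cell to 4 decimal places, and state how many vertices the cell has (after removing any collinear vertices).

Area of P0's cell: 1047.1351 (4 vertices)

1. box [0,28]×[0,89]: [(0, 0) (28, 0) (28, 89) (0, 89)]
2. ⊥bis P0·P1 via (18.58,52.9): [(0, 56.4938) (0, 0) (28, 0) (28, 51.0779)]  |A|=1506.0048
3. ⊥bis P0·P2 via (11.335,51.745): [(22.3209, 52.1764) (0, 51.2999) (0, 0) (28, 0) (28, 51.0779)]  |A|=1448.0379
4. ⊥bis P0·P3 via (16,36.945): [(0, 40.5665) (0, 0) (28, 0) (28, 34.2289)]  |A|=1047.1351
5. ⊥bis P0·P4 via (14.955,43.71): [(0, 40.5665) (0, 0) (28, 0) (28, 34.2289)]  |A|=1047.1351
6. canonical 4-gon: [(0, 40.5665) (0, 0) (28, 0) (28, 34.2289)]
7. shoelace: 1047.1351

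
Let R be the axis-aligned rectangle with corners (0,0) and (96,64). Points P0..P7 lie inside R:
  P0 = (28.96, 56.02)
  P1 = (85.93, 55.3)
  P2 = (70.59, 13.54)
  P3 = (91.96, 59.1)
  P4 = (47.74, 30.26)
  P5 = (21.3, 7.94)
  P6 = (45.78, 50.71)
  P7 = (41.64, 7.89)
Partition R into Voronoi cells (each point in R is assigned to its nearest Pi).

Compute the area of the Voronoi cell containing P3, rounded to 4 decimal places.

1. box [0,96]×[0,64]: [(0, 0) (96, 0) (96, 64) (0, 64)]
2. ⊥bis P3·P0 via (60.46,57.56): [(63.274, 0) (96, 0) (96, 64) (60.1452, 64)]  |A|=2194.5856
3. ⊥bis P3·P1 via (88.945,57.2): [(96, 46.0048) (96, 64) (84.6598, 64)]  |A|=102.0348
4. ⊥bis P3·P2 via (81.275,36.32): [(96, 46.0048) (96, 64) (84.6598, 64)]  |A|=102.0348
5. ⊥bis P3·P4 via (69.85,44.68): [(96, 46.0048) (96, 64) (84.6598, 64)]  |A|=102.0348
6. ⊥bis P3·P5 via (56.63,33.52): [(96, 46.0048) (96, 64) (84.6598, 64)]  |A|=102.0348
7. ⊥bis P3·P6 via (68.87,54.905): [(96, 46.0048) (96, 64) (84.6598, 64)]  |A|=102.0348
8. ⊥bis P3·P7 via (66.8,33.495): [(96, 46.0048) (96, 64) (84.6598, 64)]  |A|=102.0348
9. canonical 3-gon: [(96, 46.0048) (96, 64) (84.6598, 64)]
10. shoelace: 102.0348

Area of P3's cell: 102.0348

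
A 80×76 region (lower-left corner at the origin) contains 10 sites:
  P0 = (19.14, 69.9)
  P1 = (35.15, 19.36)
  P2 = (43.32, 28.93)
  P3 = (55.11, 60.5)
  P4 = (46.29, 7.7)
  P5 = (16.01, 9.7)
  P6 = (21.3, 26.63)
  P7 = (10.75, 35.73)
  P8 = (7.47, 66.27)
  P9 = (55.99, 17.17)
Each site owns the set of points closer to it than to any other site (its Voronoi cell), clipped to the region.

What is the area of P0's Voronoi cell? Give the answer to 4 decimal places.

Area of P0's cell: 558.4374

1. box [0,80]×[0,76]: [(0, 0) (80, 0) (80, 76) (0, 76)]
2. ⊥bis P0·P1 via (27.145,44.63): [(0, 36.031) (80, 61.3733) (80, 76) (0, 76)]  |A|=2183.8247
3. ⊥bis P0·P2 via (31.23,49.415): [(0, 36.031) (18.4617, 41.8793) (76.275, 76) (0, 76)]  |A|=1670.225
4. ⊥bis P0·P3 via (37.125,65.2): [(0, 36.031) (18.4617, 41.8793) (33.3227, 50.6501) (39.9474, 76) (0, 76)]  |A|=1209.7738
5. ⊥bis P0·P4 via (32.715,38.8): [(0, 36.031) (18.4617, 41.8793) (33.3227, 50.6501) (39.9474, 76) (0, 76)]  |A|=1209.7738
6. ⊥bis P0·P5 via (17.575,39.8): [(0, 40.7138) (12.6982, 40.0536) (18.4617, 41.8793) (33.3227, 50.6501) (39.9474, 76) (0, 76)]  |A|=1180.0426
7. ⊥bis P0·P6 via (20.22,48.265): [(0, 47.2556) (30.1187, 48.7591) (33.3227, 50.6501) (39.9474, 76) (0, 76)]  |A|=1011.3186
8. ⊥bis P0·P7 via (14.945,52.815): [(0, 56.4846) (30.5138, 48.9923) (33.3227, 50.6501) (39.9474, 76) (0, 76)]  |A|=867.2999
9. ⊥bis P0·P8 via (13.305,68.085): [(18.3119, 51.9883) (30.5138, 48.9923) (33.3227, 50.6501) (39.9474, 76) (10.843, 76)]  |A|=558.4374
10. ⊥bis P0·P9 via (37.565,43.535): [(18.3119, 51.9883) (30.5138, 48.9923) (33.3227, 50.6501) (39.9474, 76) (10.843, 76)]  |A|=558.4374
11. canonical 5-gon: [(18.3119, 51.9883) (30.5138, 48.9923) (33.3227, 50.6501) (39.9474, 76) (10.843, 76)]
12. shoelace: 558.4374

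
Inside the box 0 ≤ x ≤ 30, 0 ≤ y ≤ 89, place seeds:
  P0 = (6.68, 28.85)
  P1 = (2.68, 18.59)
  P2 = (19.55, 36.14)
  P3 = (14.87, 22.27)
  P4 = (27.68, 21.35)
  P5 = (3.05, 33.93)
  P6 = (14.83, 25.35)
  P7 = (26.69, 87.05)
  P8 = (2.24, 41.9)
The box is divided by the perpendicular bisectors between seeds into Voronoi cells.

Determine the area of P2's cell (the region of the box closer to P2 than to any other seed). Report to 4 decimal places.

1. box [0,30]×[0,89]: [(0, 0) (30, 0) (30, 89) (0, 89)]
2. ⊥bis P2·P0 via (13.115,32.495): [(0, 55.6486) (30, 2.6857) (30, 89) (0, 89)]  |A|=1794.9852
3. ⊥bis P2·P1 via (11.115,27.365): [(0, 55.6486) (21.8848, 17.0125) (30, 9.2117) (30, 89) (0, 89)]  |A|=1768.5052
4. ⊥bis P2·P3 via (17.21,29.205): [(0, 55.6486) (14.4513, 30.1358) (30, 24.8894) (30, 89) (0, 89)]  |A|=1622.3657
5. ⊥bis P2·P4 via (23.615,28.745): [(0, 55.6486) (14.4513, 30.1358) (21.6974, 27.6909) (30, 32.2548) (30, 89) (0, 89)]  |A|=1591.7896
6. ⊥bis P2·P5 via (11.3,35.035): [(11.1835, 35.905) (14.4513, 30.1358) (21.6974, 27.6909) (30, 32.2548) (30, 89) (4.072, 89)]  |A|=1297.1971
7. ⊥bis P2·P6 via (17.19,30.745): [(11.1835, 35.905) (13.0905, 32.5383) (22.7939, 28.2936) (30, 32.2548) (30, 89) (4.072, 89)]  |A|=1284.905
8. ⊥bis P2·P7 via (23.12,61.595): [(7.4482, 63.7929) (11.1835, 35.905) (13.0905, 32.5383) (22.7939, 28.2936) (30, 32.2548) (30, 60.6301)]  |A|=638.2236
9. ⊥bis P2·P8 via (10.895,39.02): [(18.6171, 62.2265) (10.8032, 38.7441) (11.1835, 35.905) (13.0905, 32.5383) (22.7939, 28.2936) (30, 32.2548) (30, 60.6301)]  |A|=500.9672
10. canonical 7-gon: [(18.6171, 62.2265) (10.8032, 38.7441) (11.1835, 35.905) (13.0905, 32.5383) (22.7939, 28.2936) (30, 32.2548) (30, 60.6301)]
11. shoelace: 500.9672

Area of P2's cell: 500.9672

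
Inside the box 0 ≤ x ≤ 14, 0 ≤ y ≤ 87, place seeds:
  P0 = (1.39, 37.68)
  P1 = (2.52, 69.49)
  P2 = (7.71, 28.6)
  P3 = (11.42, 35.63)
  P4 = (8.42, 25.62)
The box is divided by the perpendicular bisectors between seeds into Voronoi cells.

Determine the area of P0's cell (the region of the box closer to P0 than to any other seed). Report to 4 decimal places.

Area of P0's cell: 164.6240

1. box [0,14]×[0,87]: [(0, 0) (14, 0) (14, 87) (0, 87)]
2. ⊥bis P0·P1 via (1.955,53.585): [(0, 53.6544) (0, 0) (14, 0) (14, 53.1571)]  |A|=747.681
3. ⊥bis P0·P2 via (4.55,33.14): [(0, 53.6544) (0, 29.973) (14, 39.7175) (14, 53.1571)]  |A|=259.847
4. ⊥bis P0·P3 via (6.405,36.655): [(9.8083, 53.306) (0, 53.6544) (0, 29.973) (5.8751, 34.0623)]  |A|=164.624
5. ⊥bis P0·P4 via (4.905,31.65): [(9.8083, 53.306) (0, 53.6544) (0, 29.973) (5.8751, 34.0623)]  |A|=164.624
6. canonical 4-gon: [(9.8083, 53.306) (0, 53.6544) (0, 29.973) (5.8751, 34.0623)]
7. shoelace: 164.624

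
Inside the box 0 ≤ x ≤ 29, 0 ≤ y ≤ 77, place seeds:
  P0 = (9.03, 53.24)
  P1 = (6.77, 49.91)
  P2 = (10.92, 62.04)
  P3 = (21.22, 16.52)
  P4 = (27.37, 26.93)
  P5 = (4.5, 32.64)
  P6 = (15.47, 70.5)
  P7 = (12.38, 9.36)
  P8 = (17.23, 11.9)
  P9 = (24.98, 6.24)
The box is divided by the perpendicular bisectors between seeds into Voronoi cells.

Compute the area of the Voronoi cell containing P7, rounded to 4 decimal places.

Area of P7's cell: 291.8933

1. box [0,29]×[0,77]: [(0, 0) (29, 0) (29, 77) (0, 77)]
2. ⊥bis P7·P0 via (10.705,31.3): [(0, 30.4827) (0, 0) (29, 0) (29, 32.6967)]  |A|=916.1021
3. ⊥bis P7·P1 via (9.575,29.635): [(0, 28.3103) (0, 0) (29, 0) (29, 32.3224)]  |A|=879.1745
4. ⊥bis P7·P2 via (11.65,35.7): [(0, 28.3103) (0, 0) (29, 0) (29, 32.3224)]  |A|=879.1745
5. ⊥bis P7·P3 via (16.8,12.94): [(3.9123, 28.8516) (0, 28.3103) (0, 0) (27.2808, 0)]  |A|=448.9271
6. ⊥bis P7·P4 via (19.875,18.145): [(3.9123, 28.8516) (0, 28.3103) (0, 0) (27.2808, 0)]  |A|=448.9271
7. ⊥bis P7·P5 via (8.44,21): [(9.8776, 21.4866) (0, 18.1432) (0, 0) (27.2808, 0)]  |A|=382.6919
8. ⊥bis P7·P6 via (13.925,39.93): [(9.8776, 21.4866) (0, 18.1432) (0, 0) (27.2808, 0)]  |A|=382.6919
9. ⊥bis P7·P8 via (14.805,10.63): [(9.2335, 21.2686) (0, 18.1432) (0, 0) (20.3721, 0)]  |A|=300.4043
10. ⊥bis P7·P9 via (18.68,7.8): [(17.9118, 4.6977) (9.2335, 21.2686) (0, 18.1432) (0, 0) (16.7486, 0)]  |A|=291.8933
11. canonical 5-gon: [(17.9118, 4.6977) (9.2335, 21.2686) (0, 18.1432) (0, 0) (16.7486, 0)]
12. shoelace: 291.8933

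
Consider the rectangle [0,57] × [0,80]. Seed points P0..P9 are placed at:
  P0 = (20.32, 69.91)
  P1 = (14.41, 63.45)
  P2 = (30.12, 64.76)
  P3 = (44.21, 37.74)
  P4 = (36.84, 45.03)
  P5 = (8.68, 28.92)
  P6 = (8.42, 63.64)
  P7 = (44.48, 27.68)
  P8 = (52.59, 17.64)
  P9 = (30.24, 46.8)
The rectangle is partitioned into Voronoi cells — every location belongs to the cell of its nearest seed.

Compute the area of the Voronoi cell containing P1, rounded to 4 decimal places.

Area of P1's cell: 192.8166

1. box [0,57]×[0,80]: [(0, 0) (57, 0) (57, 80) (0, 80)]
2. ⊥bis P1·P0 via (17.365,66.68): [(0, 0) (57, 0) (57, 30.4195) (2.8054, 80) (0, 80)]  |A|=3216.5024
3. ⊥bis P1·P2 via (22.265,64.105): [(0, 0) (27.6105, 0) (22.4372, 62.0396) (2.8054, 80) (0, 80)]  |A|=1779.154
4. ⊥bis P1·P3 via (29.31,50.595): [(0, 16.6223) (23.9132, 44.3396) (22.4372, 62.0396) (2.8054, 80) (0, 80)]  |A|=968.2889
5. ⊥bis P1·P4 via (25.625,54.24): [(0, 23.0365) (23.3215, 51.435) (22.4372, 62.0396) (2.8054, 80) (0, 80)]  |A|=800.4582
6. ⊥bis P1·P5 via (11.545,46.185): [(0, 48.1008) (18.1148, 45.0948) (23.3215, 51.435) (22.4372, 62.0396) (2.8054, 80) (0, 80)]  |A|=573.4411
7. ⊥bis P1·P6 via (11.415,63.545): [(10.8679, 46.2974) (18.1148, 45.0948) (23.3215, 51.435) (22.4372, 62.0396) (11.6794, 71.8815)]  |A|=236.0162
8. ⊥bis P1·P7 via (29.445,45.565): [(10.8679, 46.2974) (18.1148, 45.0948) (23.3215, 51.435) (22.4372, 62.0396) (11.6794, 71.8815)]  |A|=236.0162
9. ⊥bis P1·P8 via (33.5,40.545): [(10.8679, 46.2974) (18.1148, 45.0948) (23.3215, 51.435) (22.4372, 62.0396) (11.6794, 71.8815)]  |A|=236.0162
10. ⊥bis P1·P9 via (22.325,55.125): [(10.8679, 46.2974) (12.7173, 45.9905) (22.9632, 55.7318) (22.4372, 62.0396) (11.6794, 71.8815)]  |A|=192.8166
11. canonical 5-gon: [(10.8679, 46.2974) (12.7173, 45.9905) (22.9632, 55.7318) (22.4372, 62.0396) (11.6794, 71.8815)]
12. shoelace: 192.8166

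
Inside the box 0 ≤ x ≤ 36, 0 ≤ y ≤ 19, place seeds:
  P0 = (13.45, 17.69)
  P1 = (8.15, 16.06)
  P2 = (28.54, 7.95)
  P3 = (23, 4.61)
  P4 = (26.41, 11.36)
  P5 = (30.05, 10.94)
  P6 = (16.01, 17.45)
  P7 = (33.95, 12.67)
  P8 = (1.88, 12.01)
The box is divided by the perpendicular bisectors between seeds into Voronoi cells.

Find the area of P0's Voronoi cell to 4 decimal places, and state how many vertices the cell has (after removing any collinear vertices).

1. box [0,36]×[0,19]: [(0, 0) (36, 0) (36, 19) (0, 19)]
2. ⊥bis P0·P1 via (10.8,16.875): [(15.9899, 0) (36, 0) (36, 19) (10.1465, 19)]  |A|=435.705
3. ⊥bis P0·P2 via (20.995,12.82): [(14.9347, 3.4309) (24.9839, 19) (10.1465, 19)]  |A|=115.5032
4. ⊥bis P0·P3 via (18.225,11.15): [(13.5994, 7.7727) (21.4252, 13.4866) (24.9839, 19) (10.1465, 19)]  |A|=94.699
5. ⊥bis P0·P4 via (19.93,14.525): [(13.5994, 7.7727) (18.3129, 11.2142) (22.1157, 19) (10.1465, 19)]  |A|=78.9967
6. ⊥bis P0·P5 via (21.75,14.315): [(13.5994, 7.7727) (18.3129, 11.2142) (22.1157, 19) (10.1465, 19)]  |A|=78.9967
7. ⊥bis P0·P6 via (14.73,17.57): [(13.5994, 7.7727) (13.8271, 7.939) (14.8641, 19) (10.1465, 19)]  |A|=27.6561
8. ⊥bis P0·P7 via (23.7,15.18): [(13.5994, 7.7727) (13.8271, 7.939) (14.8641, 19) (10.1465, 19)]  |A|=27.6561
9. ⊥bis P0·P8 via (7.665,14.85): [(13.5994, 7.7727) (13.8271, 7.939) (14.8641, 19) (10.1465, 19)]  |A|=27.6561
10. canonical 4-gon: [(13.5994, 7.7727) (13.8271, 7.939) (14.8641, 19) (10.1465, 19)]
11. shoelace: 27.6561

Area of P0's cell: 27.6561 (4 vertices)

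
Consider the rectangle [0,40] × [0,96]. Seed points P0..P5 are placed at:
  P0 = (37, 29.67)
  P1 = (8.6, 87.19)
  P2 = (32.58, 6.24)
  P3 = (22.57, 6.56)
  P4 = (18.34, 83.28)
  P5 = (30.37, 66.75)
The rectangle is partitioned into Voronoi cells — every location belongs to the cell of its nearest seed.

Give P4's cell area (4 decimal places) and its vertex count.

1. box [0,40]×[0,96]: [(0, 0) (40, 0) (40, 96) (0, 96)]
2. ⊥bis P4·P0 via (27.67,56.475): [(0, 46.8439) (40, 60.7667) (40, 96) (0, 96)]  |A|=1687.7877
3. ⊥bis P4·P1 via (13.47,85.235): [(0, 51.6806) (0, 46.8439) (40, 60.7667) (40, 96) (17.7915, 96)]  |A|=1293.5338
4. ⊥bis P4·P2 via (25.46,44.76): [(0, 51.6806) (0, 46.8439) (40, 60.7667) (40, 96) (17.7915, 96)]  |A|=1293.5338
5. ⊥bis P4·P3 via (20.455,44.92): [(0, 51.6806) (0, 46.8439) (40, 60.7667) (40, 96) (17.7915, 96)]  |A|=1293.5338
6. ⊥bis P4·P5 via (24.355,75.015): [(3.1814, 59.6055) (40, 86.4009) (40, 96) (17.7915, 96)]  |A|=580.8464
7. canonical 4-gon: [(3.1814, 59.6055) (40, 86.4009) (40, 96) (17.7915, 96)]
8. shoelace: 580.8464

Area of P4's cell: 580.8464 (4 vertices)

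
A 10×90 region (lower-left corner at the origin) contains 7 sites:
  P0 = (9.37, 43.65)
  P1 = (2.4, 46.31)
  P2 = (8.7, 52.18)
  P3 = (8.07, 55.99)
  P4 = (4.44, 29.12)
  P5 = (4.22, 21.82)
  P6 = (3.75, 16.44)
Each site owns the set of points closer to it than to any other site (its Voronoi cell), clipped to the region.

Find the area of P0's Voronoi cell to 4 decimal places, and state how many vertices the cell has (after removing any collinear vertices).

Area of P0's cell: 58.6161 (4 vertices)

1. box [0,10]×[0,90]: [(0, 0) (10, 0) (10, 90) (0, 90)]
2. ⊥bis P0·P1 via (5.885,44.98): [(0, 29.5595) (0, 0) (10, 0) (10, 55.7625)]  |A|=426.6103
3. ⊥bis P0·P2 via (9.035,47.915): [(6.9424, 47.7506) (0, 29.5595) (0, 0) (10, 0) (10, 47.9908)]  |A|=414.7288
4. ⊥bis P0·P3 via (8.72,49.82): [(6.9424, 47.7506) (0, 29.5595) (0, 0) (10, 0) (10, 47.9908)]  |A|=414.7288
5. ⊥bis P0·P4 via (6.905,36.385): [(6.9424, 47.7506) (3.0978, 37.6768) (10, 35.3349) (10, 47.9908)]  |A|=58.6161
6. ⊥bis P0·P5 via (6.795,32.735): [(6.9424, 47.7506) (3.0978, 37.6768) (10, 35.3349) (10, 47.9908)]  |A|=58.6161
7. ⊥bis P0·P6 via (6.56,30.045): [(6.9424, 47.7506) (3.0978, 37.6768) (10, 35.3349) (10, 47.9908)]  |A|=58.6161
8. canonical 4-gon: [(6.9424, 47.7506) (3.0978, 37.6768) (10, 35.3349) (10, 47.9908)]
9. shoelace: 58.6161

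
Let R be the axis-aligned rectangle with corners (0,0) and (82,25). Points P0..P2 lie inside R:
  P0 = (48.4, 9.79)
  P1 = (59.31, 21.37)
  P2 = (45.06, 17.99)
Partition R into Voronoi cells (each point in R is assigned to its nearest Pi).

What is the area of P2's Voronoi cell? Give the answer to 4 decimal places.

Area of P2's cell: 983.9823

1. box [0,82]×[0,25]: [(0, 0) (82, 0) (82, 25) (0, 25)]
2. ⊥bis P2·P0 via (46.73,13.89): [(0, 0) (12.6288, 0) (74.006, 25) (0, 25)]  |A|=1082.9356
3. ⊥bis P2·P1 via (52.185,19.68): [(0, 0) (12.6288, 0) (52.9568, 16.4263) (50.9231, 25) (0, 25)]  |A|=983.9823
4. canonical 5-gon: [(0, 0) (12.6288, 0) (52.9568, 16.4263) (50.9231, 25) (0, 25)]
5. shoelace: 983.9823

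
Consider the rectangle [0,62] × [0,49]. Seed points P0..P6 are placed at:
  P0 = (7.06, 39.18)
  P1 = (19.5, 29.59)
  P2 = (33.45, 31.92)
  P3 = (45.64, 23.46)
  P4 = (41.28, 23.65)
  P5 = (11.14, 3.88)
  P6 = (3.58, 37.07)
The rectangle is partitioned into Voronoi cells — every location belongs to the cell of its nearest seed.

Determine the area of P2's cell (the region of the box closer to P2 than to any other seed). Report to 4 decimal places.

Area of P2's cell: 498.8021

1. box [0,62]×[0,49]: [(0, 0) (62, 0) (62, 49) (0, 49)]
2. ⊥bis P2·P0 via (20.255,35.55): [(10.475, 0) (62, 0) (62, 49) (23.9552, 49)]  |A|=2194.4602
3. ⊥bis P2·P1 via (26.475,30.755): [(23.6269, 47.8069) (31.6119, 0) (62, 0) (62, 49) (23.9552, 49)]  |A|=1689.2179
4. ⊥bis P2·P3 via (39.545,27.69): [(23.6269, 47.8069) (29.423, 13.1052) (54.3344, 49) (23.9552, 49)]  |A|=554.3816
5. ⊥bis P2·P4 via (37.365,27.785): [(23.6269, 47.8069) (28.3903, 19.2878) (43.9146, 33.9861) (54.3344, 49) (23.9552, 49)]  |A|=498.8021
6. ⊥bis P2·P5 via (22.295,17.9): [(23.6269, 47.8069) (28.3903, 19.2878) (43.9146, 33.9861) (54.3344, 49) (23.9552, 49)]  |A|=498.8021
7. ⊥bis P2·P6 via (18.515,34.495): [(23.6269, 47.8069) (28.3903, 19.2878) (43.9146, 33.9861) (54.3344, 49) (23.9552, 49)]  |A|=498.8021
8. canonical 5-gon: [(23.6269, 47.8069) (28.3903, 19.2878) (43.9146, 33.9861) (54.3344, 49) (23.9552, 49)]
9. shoelace: 498.8021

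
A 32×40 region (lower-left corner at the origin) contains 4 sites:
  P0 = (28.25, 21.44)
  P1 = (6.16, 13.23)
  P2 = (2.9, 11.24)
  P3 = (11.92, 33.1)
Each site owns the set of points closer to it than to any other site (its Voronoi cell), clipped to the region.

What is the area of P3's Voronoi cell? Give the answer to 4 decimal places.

Area of P3's cell: 386.0308

1. box [0,32]×[0,40]: [(0, 0) (32, 0) (32, 40) (0, 40)]
2. ⊥bis P3·P0 via (20.085,27.27): [(0, 0) (0.6136, 0) (29.1745, 40) (0, 40)]  |A|=595.762
3. ⊥bis P3·P1 via (9.04,23.165): [(0, 25.7856) (15.7625, 21.2163) (29.1745, 40) (0, 40)]  |A|=386.0308
4. ⊥bis P3·P2 via (7.41,22.17): [(0, 25.7856) (15.7625, 21.2163) (29.1745, 40) (0, 40)]  |A|=386.0308
5. canonical 4-gon: [(0, 25.7856) (15.7625, 21.2163) (29.1745, 40) (0, 40)]
6. shoelace: 386.0308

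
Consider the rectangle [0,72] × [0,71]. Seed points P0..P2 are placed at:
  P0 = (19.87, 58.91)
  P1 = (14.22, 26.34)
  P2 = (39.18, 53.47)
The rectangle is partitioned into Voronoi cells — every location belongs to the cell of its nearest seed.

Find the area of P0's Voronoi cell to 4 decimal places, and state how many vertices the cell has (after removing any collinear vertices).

Area of P0's cell: 823.7479 (4 vertices)

1. box [0,72]×[0,71]: [(0, 0) (72, 0) (72, 71) (0, 71)]
2. ⊥bis P0·P1 via (17.045,42.625): [(0, 45.5818) (72, 33.0918) (72, 71) (0, 71)]  |A|=2279.7484
3. ⊥bis P0·P2 via (29.525,56.19): [(0, 45.5818) (25.3, 41.193) (33.6973, 71) (0, 71)]  |A|=823.7479
4. canonical 4-gon: [(0, 45.5818) (25.3, 41.193) (33.6973, 71) (0, 71)]
5. shoelace: 823.7479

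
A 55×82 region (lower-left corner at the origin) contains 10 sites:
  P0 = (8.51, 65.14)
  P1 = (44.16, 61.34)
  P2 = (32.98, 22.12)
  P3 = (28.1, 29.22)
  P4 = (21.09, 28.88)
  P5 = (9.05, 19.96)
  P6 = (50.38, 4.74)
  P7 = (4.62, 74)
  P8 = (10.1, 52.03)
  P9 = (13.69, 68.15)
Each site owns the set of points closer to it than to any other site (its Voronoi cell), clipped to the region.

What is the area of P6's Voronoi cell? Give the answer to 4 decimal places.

1. box [0,55]×[0,82]: [(0, 0) (55, 0) (55, 82) (0, 82)]
2. ⊥bis P6·P0 via (29.445,34.94): [(0, 14.5284) (0, 0) (55, 0) (55, 52.655)]  |A|=1847.5437
3. ⊥bis P6·P1 via (47.27,33.04): [(22.8296, 30.3542) (0, 14.5284) (0, 0) (55, 0) (55, 33.8895)]  |A|=1545.6964
4. ⊥bis P6·P2 via (41.68,13.43): [(28.2654, 0) (55, 0) (55, 26.7653)]  |A|=357.7797
5. ⊥bis P6·P3 via (39.24,16.98): [(28.2654, 0) (55, 0) (55, 26.7653)]  |A|=357.7797
6. ⊥bis P6·P4 via (35.735,16.81): [(28.2654, 0) (55, 0) (55, 26.7653)]  |A|=357.7797
7. ⊥bis P6·P5 via (29.715,12.35): [(28.2654, 0) (55, 0) (55, 26.7653)]  |A|=357.7797
8. ⊥bis P6·P7 via (27.5,39.37): [(28.2654, 0) (55, 0) (55, 26.7653)]  |A|=357.7797
9. ⊥bis P6·P8 via (30.24,28.385): [(28.2654, 0) (55, 0) (55, 26.7653)]  |A|=357.7797
10. ⊥bis P6·P9 via (32.035,36.445): [(28.2654, 0) (55, 0) (55, 26.7653)]  |A|=357.7797
11. canonical 3-gon: [(28.2654, 0) (55, 0) (55, 26.7653)]
12. shoelace: 357.7797

Area of P6's cell: 357.7797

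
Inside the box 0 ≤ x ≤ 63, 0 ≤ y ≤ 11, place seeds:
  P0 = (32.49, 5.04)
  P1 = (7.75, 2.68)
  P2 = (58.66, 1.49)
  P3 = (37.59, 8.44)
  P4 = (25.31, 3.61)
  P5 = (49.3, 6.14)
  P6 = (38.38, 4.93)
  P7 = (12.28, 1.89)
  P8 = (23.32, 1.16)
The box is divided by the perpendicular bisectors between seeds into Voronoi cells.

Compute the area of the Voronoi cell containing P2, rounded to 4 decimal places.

Area of P2's cell: 90.0119

1. box [0,63]×[0,11]: [(0, 0) (63, 0) (63, 11) (0, 11)]
2. ⊥bis P2·P0 via (45.575,3.265): [(45.1321, 0) (63, 0) (63, 11) (46.6243, 11)]  |A|=188.34
3. ⊥bis P2·P1 via (33.205,2.085): [(45.1321, 0) (63, 0) (63, 11) (46.6243, 11)]  |A|=188.34
4. ⊥bis P2·P3 via (48.125,4.965): [(46.4873, 0) (63, 0) (63, 11) (50.1157, 11)]  |A|=161.6838
5. ⊥bis P2·P4 via (41.985,2.55): [(46.4873, 0) (63, 0) (63, 11) (50.1157, 11)]  |A|=161.6838
6. ⊥bis P2·P5 via (53.98,3.815): [(52.0847, 0) (63, 0) (63, 11) (57.5495, 11)]  |A|=90.0119
7. ⊥bis P2·P6 via (48.52,3.21): [(52.0847, 0) (63, 0) (63, 11) (57.5495, 11)]  |A|=90.0119
8. ⊥bis P2·P7 via (35.47,1.69): [(52.0847, 0) (63, 0) (63, 11) (57.5495, 11)]  |A|=90.0119
9. ⊥bis P2·P8 via (40.99,1.325): [(52.0847, 0) (63, 0) (63, 11) (57.5495, 11)]  |A|=90.0119
10. canonical 4-gon: [(52.0847, 0) (63, 0) (63, 11) (57.5495, 11)]
11. shoelace: 90.0119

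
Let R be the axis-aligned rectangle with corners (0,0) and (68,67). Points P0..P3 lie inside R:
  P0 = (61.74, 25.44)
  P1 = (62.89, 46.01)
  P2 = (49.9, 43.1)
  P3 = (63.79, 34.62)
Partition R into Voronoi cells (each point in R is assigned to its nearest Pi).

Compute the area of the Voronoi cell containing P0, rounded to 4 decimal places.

Area of P0's cell: 1239.9106

1. box [0,68]×[0,67]: [(0, 0) (68, 0) (68, 67) (0, 67)]
2. ⊥bis P0·P1 via (62.315,35.725): [(0, 39.2088) (0, 0) (68, 0) (68, 35.4072)]  |A|=2536.9438
3. ⊥bis P0·P2 via (55.82,34.27): [(58.3231, 35.9482) (4.7044, 0) (68, 0) (68, 35.4072)]  |A|=1308.9959
4. ⊥bis P0·P3 via (62.765,30.03): [(52.8112, 32.2528) (4.7044, 0) (68, 0) (68, 28.861)]  |A|=1239.9106
5. canonical 4-gon: [(52.8112, 32.2528) (4.7044, 0) (68, 0) (68, 28.861)]
6. shoelace: 1239.9106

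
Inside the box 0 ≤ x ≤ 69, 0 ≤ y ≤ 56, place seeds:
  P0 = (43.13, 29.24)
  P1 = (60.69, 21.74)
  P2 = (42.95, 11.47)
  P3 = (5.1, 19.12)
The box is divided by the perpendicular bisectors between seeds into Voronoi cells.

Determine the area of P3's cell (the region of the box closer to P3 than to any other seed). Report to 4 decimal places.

Area of P3's cell: 1194.7758

1. box [0,69]×[0,56]: [(0, 0) (69, 0) (69, 56) (0, 56)]
2. ⊥bis P3·P0 via (24.115,24.18): [(0, 0) (30.5494, 0) (15.6475, 56) (0, 56)]  |A|=1293.5147
3. ⊥bis P3·P1 via (32.895,20.43): [(0, 0) (30.5494, 0) (15.6475, 56) (0, 56)]  |A|=1293.5147
4. ⊥bis P3·P2 via (24.025,15.295): [(0, 0) (20.9337, 0) (25.0845, 20.5369) (15.6475, 56) (0, 56)]  |A|=1194.7758
5. canonical 5-gon: [(0, 0) (20.9337, 0) (25.0845, 20.5369) (15.6475, 56) (0, 56)]
6. shoelace: 1194.7758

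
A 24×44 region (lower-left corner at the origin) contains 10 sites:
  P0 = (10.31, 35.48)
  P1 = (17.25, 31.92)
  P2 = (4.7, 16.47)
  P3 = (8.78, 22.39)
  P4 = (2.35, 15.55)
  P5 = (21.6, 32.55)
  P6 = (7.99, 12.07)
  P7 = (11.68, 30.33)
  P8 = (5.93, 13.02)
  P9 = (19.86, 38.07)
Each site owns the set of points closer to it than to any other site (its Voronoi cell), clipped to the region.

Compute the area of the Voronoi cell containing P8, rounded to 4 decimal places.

1. box [0,24]×[0,44]: [(0, 0) (24, 0) (24, 44) (0, 44)]
2. ⊥bis P8·P0 via (8.12,24.25): [(0, 25.8335) (0, 0) (24, 0) (24, 21.1532)]  |A|=563.8404
3. ⊥bis P8·P1 via (11.59,22.47): [(8.8586, 24.106) (0, 25.8335) (0, 0) (24, 0) (24, 15.0371)]  |A|=517.5374
4. ⊥bis P8·P2 via (5.315,14.745): [(17.3336, 19.0299) (0, 12.8501) (0, 0) (24, 0) (24, 15.0371)]  |A|=389.8497
5. ⊥bis P8·P3 via (7.355,17.705): [(10.7344, 16.6771) (0, 12.8501) (0, 0) (24, 0) (24, 12.6422)]  |A|=352.9478
6. ⊥bis P8·P4 via (4.14,14.285): [(10.7344, 16.6771) (4.1788, 14.3399) (0, 8.4268) (0, 0) (24, 0) (24, 12.6422)]  |A|=343.7058
7. ⊥bis P8·P5 via (13.765,22.785): [(10.7344, 16.6771) (4.1788, 14.3399) (0, 8.4268) (0, 0) (24, 0) (24, 12.6422)]  |A|=343.7058
8. ⊥bis P8·P6 via (6.96,12.545): [(8.4979, 15.8798) (4.1788, 14.3399) (0, 8.4268) (0, 0) (1.1747, 0)]  |A|=54.6841
9. ⊥bis P8·P7 via (8.805,21.675): [(8.4979, 15.8798) (4.1788, 14.3399) (0, 8.4268) (0, 0) (1.1747, 0)]  |A|=54.6841
10. ⊥bis P8·P9 via (12.895,25.545): [(8.4979, 15.8798) (4.1788, 14.3399) (0, 8.4268) (0, 0) (1.1747, 0)]  |A|=54.6841
11. canonical 5-gon: [(8.4979, 15.8798) (4.1788, 14.3399) (0, 8.4268) (0, 0) (1.1747, 0)]
12. shoelace: 54.6841

Area of P8's cell: 54.6841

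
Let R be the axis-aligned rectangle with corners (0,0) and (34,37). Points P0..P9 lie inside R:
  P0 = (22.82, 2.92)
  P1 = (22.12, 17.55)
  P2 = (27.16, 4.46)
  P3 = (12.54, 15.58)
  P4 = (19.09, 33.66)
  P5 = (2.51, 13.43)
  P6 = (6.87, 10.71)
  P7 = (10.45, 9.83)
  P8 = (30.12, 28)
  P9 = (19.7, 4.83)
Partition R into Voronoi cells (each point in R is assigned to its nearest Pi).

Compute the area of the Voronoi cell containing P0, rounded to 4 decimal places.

Area of P0's cell: 28.4023

1. box [0,34]×[0,37]: [(0, 0) (34, 0) (34, 37) (0, 37)]
2. ⊥bis P0·P1 via (22.47,10.235): [(0, 9.1599) (0, 0) (34, 0) (34, 10.7867)]  |A|=339.0914
3. ⊥bis P0·P2 via (24.99,3.69): [(22.6643, 10.2443) (0, 9.1599) (0, 0) (26.2994, 0)]  |A|=238.5102
4. ⊥bis P0·P3 via (17.68,9.25): [(22.6643, 10.2443) (18.6691, 10.0531) (6.2885, 0) (26.2994, 0)]  |A|=121.3976
5. ⊥bis P0·P4 via (20.955,18.29): [(22.6643, 10.2443) (18.6691, 10.0531) (6.2885, 0) (26.2994, 0)]  |A|=121.3976
6. ⊥bis P0·P5 via (12.665,8.175): [(22.6643, 10.2443) (18.6691, 10.0531) (9.99, 3.0056) (8.4346, 0) (26.2994, 0)]  |A|=118.1723
7. ⊥bis P0·P6 via (14.845,6.815): [(22.6643, 10.2443) (18.6691, 10.0531) (14.9526, 7.0353) (11.5165, 0) (26.2994, 0)]  |A|=103.0069
8. ⊥bis P0·P7 via (16.635,6.375): [(22.6643, 10.2443) (18.6902, 10.0541) (13.0739, 0) (26.2994, 0)]  |A|=87.1869
9. ⊥bis P0·P8 via (26.47,15.46): [(22.6643, 10.2443) (18.6902, 10.0541) (13.0739, 0) (26.2994, 0)]  |A|=87.1869
10. ⊥bis P0·P9 via (21.26,3.875): [(23.5798, 7.6643) (18.8878, 0) (26.2994, 0)]  |A|=28.4023
11. canonical 3-gon: [(23.5798, 7.6643) (18.8878, 0) (26.2994, 0)]
12. shoelace: 28.4023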